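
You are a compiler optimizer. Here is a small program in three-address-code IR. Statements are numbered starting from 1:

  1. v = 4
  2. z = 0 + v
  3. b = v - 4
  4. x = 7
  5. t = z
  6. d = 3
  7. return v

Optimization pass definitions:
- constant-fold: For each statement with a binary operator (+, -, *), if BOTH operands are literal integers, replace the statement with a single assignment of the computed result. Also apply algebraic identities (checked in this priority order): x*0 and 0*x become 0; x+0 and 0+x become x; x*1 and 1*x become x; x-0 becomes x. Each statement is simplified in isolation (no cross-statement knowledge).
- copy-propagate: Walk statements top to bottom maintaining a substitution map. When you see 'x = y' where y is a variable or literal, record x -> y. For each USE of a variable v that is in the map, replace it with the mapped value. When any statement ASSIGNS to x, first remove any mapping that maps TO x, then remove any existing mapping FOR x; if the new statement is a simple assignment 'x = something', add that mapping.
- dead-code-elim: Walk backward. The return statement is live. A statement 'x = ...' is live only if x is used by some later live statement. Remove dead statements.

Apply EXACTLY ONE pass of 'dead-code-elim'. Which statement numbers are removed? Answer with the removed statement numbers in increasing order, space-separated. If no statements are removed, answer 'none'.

Backward liveness scan:
Stmt 1 'v = 4': KEEP (v is live); live-in = []
Stmt 2 'z = 0 + v': DEAD (z not in live set ['v'])
Stmt 3 'b = v - 4': DEAD (b not in live set ['v'])
Stmt 4 'x = 7': DEAD (x not in live set ['v'])
Stmt 5 't = z': DEAD (t not in live set ['v'])
Stmt 6 'd = 3': DEAD (d not in live set ['v'])
Stmt 7 'return v': KEEP (return); live-in = ['v']
Removed statement numbers: [2, 3, 4, 5, 6]
Surviving IR:
  v = 4
  return v

Answer: 2 3 4 5 6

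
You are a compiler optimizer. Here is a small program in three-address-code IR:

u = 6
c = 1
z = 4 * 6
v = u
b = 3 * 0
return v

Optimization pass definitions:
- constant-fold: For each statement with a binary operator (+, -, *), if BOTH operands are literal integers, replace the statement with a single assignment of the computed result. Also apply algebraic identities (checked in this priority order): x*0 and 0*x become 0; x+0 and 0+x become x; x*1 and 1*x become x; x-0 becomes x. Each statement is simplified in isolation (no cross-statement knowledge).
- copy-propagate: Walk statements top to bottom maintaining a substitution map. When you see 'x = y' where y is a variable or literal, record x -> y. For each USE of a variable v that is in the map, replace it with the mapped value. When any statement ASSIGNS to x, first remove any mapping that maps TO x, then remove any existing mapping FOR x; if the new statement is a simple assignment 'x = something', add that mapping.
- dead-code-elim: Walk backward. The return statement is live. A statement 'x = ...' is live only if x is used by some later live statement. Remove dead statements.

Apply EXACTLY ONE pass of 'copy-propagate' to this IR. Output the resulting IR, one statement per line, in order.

Answer: u = 6
c = 1
z = 4 * 6
v = 6
b = 3 * 0
return 6

Derivation:
Applying copy-propagate statement-by-statement:
  [1] u = 6  (unchanged)
  [2] c = 1  (unchanged)
  [3] z = 4 * 6  (unchanged)
  [4] v = u  -> v = 6
  [5] b = 3 * 0  (unchanged)
  [6] return v  -> return 6
Result (6 stmts):
  u = 6
  c = 1
  z = 4 * 6
  v = 6
  b = 3 * 0
  return 6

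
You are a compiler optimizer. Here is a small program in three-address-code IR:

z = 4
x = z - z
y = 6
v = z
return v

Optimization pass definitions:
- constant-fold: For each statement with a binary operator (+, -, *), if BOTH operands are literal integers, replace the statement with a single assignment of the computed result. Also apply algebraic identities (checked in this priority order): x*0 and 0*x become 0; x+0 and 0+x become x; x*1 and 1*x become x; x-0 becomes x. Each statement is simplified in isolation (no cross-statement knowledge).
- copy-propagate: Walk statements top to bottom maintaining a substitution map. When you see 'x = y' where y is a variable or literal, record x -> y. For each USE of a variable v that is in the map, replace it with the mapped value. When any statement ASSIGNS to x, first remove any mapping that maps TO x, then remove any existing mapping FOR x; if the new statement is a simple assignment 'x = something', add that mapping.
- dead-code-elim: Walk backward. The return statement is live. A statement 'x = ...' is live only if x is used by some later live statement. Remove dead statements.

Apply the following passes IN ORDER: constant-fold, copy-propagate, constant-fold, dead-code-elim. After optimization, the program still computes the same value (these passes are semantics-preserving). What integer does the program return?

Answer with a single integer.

Answer: 4

Derivation:
Initial IR:
  z = 4
  x = z - z
  y = 6
  v = z
  return v
After constant-fold (5 stmts):
  z = 4
  x = z - z
  y = 6
  v = z
  return v
After copy-propagate (5 stmts):
  z = 4
  x = 4 - 4
  y = 6
  v = 4
  return 4
After constant-fold (5 stmts):
  z = 4
  x = 0
  y = 6
  v = 4
  return 4
After dead-code-elim (1 stmts):
  return 4
Evaluate:
  z = 4  =>  z = 4
  x = z - z  =>  x = 0
  y = 6  =>  y = 6
  v = z  =>  v = 4
  return v = 4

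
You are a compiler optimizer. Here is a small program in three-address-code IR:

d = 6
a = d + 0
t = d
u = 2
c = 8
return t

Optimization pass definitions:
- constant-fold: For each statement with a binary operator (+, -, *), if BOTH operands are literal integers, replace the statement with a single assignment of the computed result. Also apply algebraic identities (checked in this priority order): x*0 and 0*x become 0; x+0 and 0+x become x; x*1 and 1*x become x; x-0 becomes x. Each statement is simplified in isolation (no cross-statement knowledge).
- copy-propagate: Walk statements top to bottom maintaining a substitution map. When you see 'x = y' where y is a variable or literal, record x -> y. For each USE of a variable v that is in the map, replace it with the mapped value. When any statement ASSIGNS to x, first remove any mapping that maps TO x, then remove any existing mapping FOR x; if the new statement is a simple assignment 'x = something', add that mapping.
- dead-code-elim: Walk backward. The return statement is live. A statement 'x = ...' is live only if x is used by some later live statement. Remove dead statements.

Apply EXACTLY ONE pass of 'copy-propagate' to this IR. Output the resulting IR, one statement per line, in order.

Answer: d = 6
a = 6 + 0
t = 6
u = 2
c = 8
return 6

Derivation:
Applying copy-propagate statement-by-statement:
  [1] d = 6  (unchanged)
  [2] a = d + 0  -> a = 6 + 0
  [3] t = d  -> t = 6
  [4] u = 2  (unchanged)
  [5] c = 8  (unchanged)
  [6] return t  -> return 6
Result (6 stmts):
  d = 6
  a = 6 + 0
  t = 6
  u = 2
  c = 8
  return 6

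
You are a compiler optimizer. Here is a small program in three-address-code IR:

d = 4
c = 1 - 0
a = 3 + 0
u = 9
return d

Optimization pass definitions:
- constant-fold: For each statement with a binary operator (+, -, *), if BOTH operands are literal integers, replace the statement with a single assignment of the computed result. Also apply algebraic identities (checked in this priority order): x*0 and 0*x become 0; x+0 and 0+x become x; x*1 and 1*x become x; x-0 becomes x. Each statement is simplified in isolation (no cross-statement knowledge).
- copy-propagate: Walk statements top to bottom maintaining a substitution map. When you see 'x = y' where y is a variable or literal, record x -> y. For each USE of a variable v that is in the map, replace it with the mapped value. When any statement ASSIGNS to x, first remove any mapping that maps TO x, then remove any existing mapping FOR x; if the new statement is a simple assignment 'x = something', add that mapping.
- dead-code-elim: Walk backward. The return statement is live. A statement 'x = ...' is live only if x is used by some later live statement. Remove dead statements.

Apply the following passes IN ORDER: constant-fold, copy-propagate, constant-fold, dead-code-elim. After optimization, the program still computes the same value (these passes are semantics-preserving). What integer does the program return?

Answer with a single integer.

Answer: 4

Derivation:
Initial IR:
  d = 4
  c = 1 - 0
  a = 3 + 0
  u = 9
  return d
After constant-fold (5 stmts):
  d = 4
  c = 1
  a = 3
  u = 9
  return d
After copy-propagate (5 stmts):
  d = 4
  c = 1
  a = 3
  u = 9
  return 4
After constant-fold (5 stmts):
  d = 4
  c = 1
  a = 3
  u = 9
  return 4
After dead-code-elim (1 stmts):
  return 4
Evaluate:
  d = 4  =>  d = 4
  c = 1 - 0  =>  c = 1
  a = 3 + 0  =>  a = 3
  u = 9  =>  u = 9
  return d = 4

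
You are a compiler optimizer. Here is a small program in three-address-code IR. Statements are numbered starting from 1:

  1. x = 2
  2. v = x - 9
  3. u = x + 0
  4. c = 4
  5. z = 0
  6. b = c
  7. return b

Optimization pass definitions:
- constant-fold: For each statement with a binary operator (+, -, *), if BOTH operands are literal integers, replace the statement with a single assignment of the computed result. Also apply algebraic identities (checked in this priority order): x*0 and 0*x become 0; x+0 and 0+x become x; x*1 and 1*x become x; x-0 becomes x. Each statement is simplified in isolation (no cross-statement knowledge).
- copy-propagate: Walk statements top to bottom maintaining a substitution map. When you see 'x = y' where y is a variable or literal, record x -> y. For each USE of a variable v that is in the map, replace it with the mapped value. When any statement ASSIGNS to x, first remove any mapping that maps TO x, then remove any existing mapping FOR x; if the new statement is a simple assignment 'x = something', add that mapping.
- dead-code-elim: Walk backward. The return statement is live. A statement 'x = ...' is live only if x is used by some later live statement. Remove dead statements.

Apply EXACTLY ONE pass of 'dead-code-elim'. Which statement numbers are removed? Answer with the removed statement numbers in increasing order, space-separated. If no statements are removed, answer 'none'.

Answer: 1 2 3 5

Derivation:
Backward liveness scan:
Stmt 1 'x = 2': DEAD (x not in live set [])
Stmt 2 'v = x - 9': DEAD (v not in live set [])
Stmt 3 'u = x + 0': DEAD (u not in live set [])
Stmt 4 'c = 4': KEEP (c is live); live-in = []
Stmt 5 'z = 0': DEAD (z not in live set ['c'])
Stmt 6 'b = c': KEEP (b is live); live-in = ['c']
Stmt 7 'return b': KEEP (return); live-in = ['b']
Removed statement numbers: [1, 2, 3, 5]
Surviving IR:
  c = 4
  b = c
  return b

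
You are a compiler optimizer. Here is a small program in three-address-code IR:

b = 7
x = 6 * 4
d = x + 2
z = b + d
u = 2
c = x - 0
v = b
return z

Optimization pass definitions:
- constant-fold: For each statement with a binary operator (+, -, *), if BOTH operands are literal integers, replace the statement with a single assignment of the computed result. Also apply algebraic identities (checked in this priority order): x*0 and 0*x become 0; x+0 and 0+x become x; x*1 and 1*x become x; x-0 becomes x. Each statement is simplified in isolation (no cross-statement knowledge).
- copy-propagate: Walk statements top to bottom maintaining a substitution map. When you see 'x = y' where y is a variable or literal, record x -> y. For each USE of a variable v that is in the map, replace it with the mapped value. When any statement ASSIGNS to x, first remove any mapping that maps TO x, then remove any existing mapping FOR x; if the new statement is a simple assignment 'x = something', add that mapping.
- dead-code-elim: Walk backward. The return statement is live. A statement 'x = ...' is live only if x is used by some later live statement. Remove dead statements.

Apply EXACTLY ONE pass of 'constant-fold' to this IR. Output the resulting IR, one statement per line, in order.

Answer: b = 7
x = 24
d = x + 2
z = b + d
u = 2
c = x
v = b
return z

Derivation:
Applying constant-fold statement-by-statement:
  [1] b = 7  (unchanged)
  [2] x = 6 * 4  -> x = 24
  [3] d = x + 2  (unchanged)
  [4] z = b + d  (unchanged)
  [5] u = 2  (unchanged)
  [6] c = x - 0  -> c = x
  [7] v = b  (unchanged)
  [8] return z  (unchanged)
Result (8 stmts):
  b = 7
  x = 24
  d = x + 2
  z = b + d
  u = 2
  c = x
  v = b
  return z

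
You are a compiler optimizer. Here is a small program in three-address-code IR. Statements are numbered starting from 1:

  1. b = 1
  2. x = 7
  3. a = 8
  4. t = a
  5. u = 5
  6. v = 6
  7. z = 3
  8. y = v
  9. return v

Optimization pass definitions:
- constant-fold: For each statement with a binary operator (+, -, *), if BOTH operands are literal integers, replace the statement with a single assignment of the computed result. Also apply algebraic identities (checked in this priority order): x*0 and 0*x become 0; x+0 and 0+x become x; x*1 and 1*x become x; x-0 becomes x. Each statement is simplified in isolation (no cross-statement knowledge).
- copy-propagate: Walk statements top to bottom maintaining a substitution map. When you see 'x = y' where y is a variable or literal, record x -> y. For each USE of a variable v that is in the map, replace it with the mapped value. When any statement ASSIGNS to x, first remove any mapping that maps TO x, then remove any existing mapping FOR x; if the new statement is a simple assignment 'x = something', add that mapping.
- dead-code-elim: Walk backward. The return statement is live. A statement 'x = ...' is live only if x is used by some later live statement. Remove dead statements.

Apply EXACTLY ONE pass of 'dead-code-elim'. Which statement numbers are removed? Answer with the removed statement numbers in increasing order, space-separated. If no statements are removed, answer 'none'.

Backward liveness scan:
Stmt 1 'b = 1': DEAD (b not in live set [])
Stmt 2 'x = 7': DEAD (x not in live set [])
Stmt 3 'a = 8': DEAD (a not in live set [])
Stmt 4 't = a': DEAD (t not in live set [])
Stmt 5 'u = 5': DEAD (u not in live set [])
Stmt 6 'v = 6': KEEP (v is live); live-in = []
Stmt 7 'z = 3': DEAD (z not in live set ['v'])
Stmt 8 'y = v': DEAD (y not in live set ['v'])
Stmt 9 'return v': KEEP (return); live-in = ['v']
Removed statement numbers: [1, 2, 3, 4, 5, 7, 8]
Surviving IR:
  v = 6
  return v

Answer: 1 2 3 4 5 7 8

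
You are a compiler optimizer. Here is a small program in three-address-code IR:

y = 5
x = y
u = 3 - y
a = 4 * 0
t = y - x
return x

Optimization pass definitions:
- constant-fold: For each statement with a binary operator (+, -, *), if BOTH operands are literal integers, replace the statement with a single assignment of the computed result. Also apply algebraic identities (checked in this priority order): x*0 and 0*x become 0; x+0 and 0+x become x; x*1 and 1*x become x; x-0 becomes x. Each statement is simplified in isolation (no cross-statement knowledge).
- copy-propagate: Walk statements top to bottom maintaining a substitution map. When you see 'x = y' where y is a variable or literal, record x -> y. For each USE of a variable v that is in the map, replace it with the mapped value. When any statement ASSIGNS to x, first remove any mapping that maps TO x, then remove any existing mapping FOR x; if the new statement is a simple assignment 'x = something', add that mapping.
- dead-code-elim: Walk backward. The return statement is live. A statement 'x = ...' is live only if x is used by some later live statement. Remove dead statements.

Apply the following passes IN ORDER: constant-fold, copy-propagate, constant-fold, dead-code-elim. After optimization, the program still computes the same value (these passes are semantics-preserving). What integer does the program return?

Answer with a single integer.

Initial IR:
  y = 5
  x = y
  u = 3 - y
  a = 4 * 0
  t = y - x
  return x
After constant-fold (6 stmts):
  y = 5
  x = y
  u = 3 - y
  a = 0
  t = y - x
  return x
After copy-propagate (6 stmts):
  y = 5
  x = 5
  u = 3 - 5
  a = 0
  t = 5 - 5
  return 5
After constant-fold (6 stmts):
  y = 5
  x = 5
  u = -2
  a = 0
  t = 0
  return 5
After dead-code-elim (1 stmts):
  return 5
Evaluate:
  y = 5  =>  y = 5
  x = y  =>  x = 5
  u = 3 - y  =>  u = -2
  a = 4 * 0  =>  a = 0
  t = y - x  =>  t = 0
  return x = 5

Answer: 5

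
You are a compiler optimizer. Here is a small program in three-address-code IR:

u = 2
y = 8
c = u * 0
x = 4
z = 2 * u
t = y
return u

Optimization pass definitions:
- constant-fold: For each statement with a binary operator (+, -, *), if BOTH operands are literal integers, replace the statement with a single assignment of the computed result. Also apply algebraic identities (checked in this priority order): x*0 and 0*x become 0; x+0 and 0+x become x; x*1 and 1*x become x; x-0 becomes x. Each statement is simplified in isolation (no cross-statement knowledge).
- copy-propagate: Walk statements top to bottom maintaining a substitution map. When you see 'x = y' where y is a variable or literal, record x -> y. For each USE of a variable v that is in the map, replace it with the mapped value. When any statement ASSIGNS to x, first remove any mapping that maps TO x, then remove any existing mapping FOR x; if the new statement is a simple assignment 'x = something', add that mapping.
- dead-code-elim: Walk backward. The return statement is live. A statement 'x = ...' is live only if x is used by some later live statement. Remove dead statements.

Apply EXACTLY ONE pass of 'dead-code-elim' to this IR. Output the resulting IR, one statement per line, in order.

Applying dead-code-elim statement-by-statement:
  [7] return u  -> KEEP (return); live=['u']
  [6] t = y  -> DEAD (t not live)
  [5] z = 2 * u  -> DEAD (z not live)
  [4] x = 4  -> DEAD (x not live)
  [3] c = u * 0  -> DEAD (c not live)
  [2] y = 8  -> DEAD (y not live)
  [1] u = 2  -> KEEP; live=[]
Result (2 stmts):
  u = 2
  return u

Answer: u = 2
return u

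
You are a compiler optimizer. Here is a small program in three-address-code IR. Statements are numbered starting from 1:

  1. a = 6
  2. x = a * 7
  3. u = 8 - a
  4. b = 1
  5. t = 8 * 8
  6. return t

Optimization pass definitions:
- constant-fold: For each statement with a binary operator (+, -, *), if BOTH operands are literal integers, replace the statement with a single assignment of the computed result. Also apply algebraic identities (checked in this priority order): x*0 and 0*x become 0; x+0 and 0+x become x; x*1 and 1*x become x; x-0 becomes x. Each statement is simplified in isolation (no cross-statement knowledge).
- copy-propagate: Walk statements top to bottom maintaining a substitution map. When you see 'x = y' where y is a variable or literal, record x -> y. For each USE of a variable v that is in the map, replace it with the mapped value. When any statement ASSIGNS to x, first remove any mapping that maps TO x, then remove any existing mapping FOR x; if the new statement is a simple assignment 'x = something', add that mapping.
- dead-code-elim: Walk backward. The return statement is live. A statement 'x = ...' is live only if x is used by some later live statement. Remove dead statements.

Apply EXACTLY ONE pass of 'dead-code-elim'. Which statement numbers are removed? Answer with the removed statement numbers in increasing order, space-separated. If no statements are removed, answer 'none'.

Backward liveness scan:
Stmt 1 'a = 6': DEAD (a not in live set [])
Stmt 2 'x = a * 7': DEAD (x not in live set [])
Stmt 3 'u = 8 - a': DEAD (u not in live set [])
Stmt 4 'b = 1': DEAD (b not in live set [])
Stmt 5 't = 8 * 8': KEEP (t is live); live-in = []
Stmt 6 'return t': KEEP (return); live-in = ['t']
Removed statement numbers: [1, 2, 3, 4]
Surviving IR:
  t = 8 * 8
  return t

Answer: 1 2 3 4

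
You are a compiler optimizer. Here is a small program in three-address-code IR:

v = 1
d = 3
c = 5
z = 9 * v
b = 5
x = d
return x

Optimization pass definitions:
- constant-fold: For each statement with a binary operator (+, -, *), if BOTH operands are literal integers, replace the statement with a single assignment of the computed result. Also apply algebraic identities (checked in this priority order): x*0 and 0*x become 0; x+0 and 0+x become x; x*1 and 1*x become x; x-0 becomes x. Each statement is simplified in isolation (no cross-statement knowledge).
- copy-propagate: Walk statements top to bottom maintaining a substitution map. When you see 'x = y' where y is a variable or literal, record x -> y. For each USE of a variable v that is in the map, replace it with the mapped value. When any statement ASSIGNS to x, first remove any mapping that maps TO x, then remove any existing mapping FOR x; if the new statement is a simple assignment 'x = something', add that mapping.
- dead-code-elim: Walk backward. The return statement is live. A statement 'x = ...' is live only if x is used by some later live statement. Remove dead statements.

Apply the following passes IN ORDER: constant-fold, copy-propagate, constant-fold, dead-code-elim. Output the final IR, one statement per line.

Initial IR:
  v = 1
  d = 3
  c = 5
  z = 9 * v
  b = 5
  x = d
  return x
After constant-fold (7 stmts):
  v = 1
  d = 3
  c = 5
  z = 9 * v
  b = 5
  x = d
  return x
After copy-propagate (7 stmts):
  v = 1
  d = 3
  c = 5
  z = 9 * 1
  b = 5
  x = 3
  return 3
After constant-fold (7 stmts):
  v = 1
  d = 3
  c = 5
  z = 9
  b = 5
  x = 3
  return 3
After dead-code-elim (1 stmts):
  return 3

Answer: return 3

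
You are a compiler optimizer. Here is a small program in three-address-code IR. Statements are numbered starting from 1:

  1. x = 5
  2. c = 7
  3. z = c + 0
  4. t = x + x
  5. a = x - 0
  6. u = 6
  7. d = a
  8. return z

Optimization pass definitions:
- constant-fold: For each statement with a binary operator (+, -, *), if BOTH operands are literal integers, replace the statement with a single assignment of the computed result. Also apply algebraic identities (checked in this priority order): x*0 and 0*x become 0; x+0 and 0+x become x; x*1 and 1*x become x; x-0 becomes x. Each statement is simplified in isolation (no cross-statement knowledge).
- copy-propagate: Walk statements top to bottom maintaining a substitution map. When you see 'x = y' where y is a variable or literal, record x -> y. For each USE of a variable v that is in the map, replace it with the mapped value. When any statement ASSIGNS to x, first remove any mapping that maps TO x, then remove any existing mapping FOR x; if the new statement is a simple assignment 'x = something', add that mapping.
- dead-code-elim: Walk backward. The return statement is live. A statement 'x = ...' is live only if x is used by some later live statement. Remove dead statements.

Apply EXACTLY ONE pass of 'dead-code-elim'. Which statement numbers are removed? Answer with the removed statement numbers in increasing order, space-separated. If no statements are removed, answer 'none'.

Answer: 1 4 5 6 7

Derivation:
Backward liveness scan:
Stmt 1 'x = 5': DEAD (x not in live set [])
Stmt 2 'c = 7': KEEP (c is live); live-in = []
Stmt 3 'z = c + 0': KEEP (z is live); live-in = ['c']
Stmt 4 't = x + x': DEAD (t not in live set ['z'])
Stmt 5 'a = x - 0': DEAD (a not in live set ['z'])
Stmt 6 'u = 6': DEAD (u not in live set ['z'])
Stmt 7 'd = a': DEAD (d not in live set ['z'])
Stmt 8 'return z': KEEP (return); live-in = ['z']
Removed statement numbers: [1, 4, 5, 6, 7]
Surviving IR:
  c = 7
  z = c + 0
  return z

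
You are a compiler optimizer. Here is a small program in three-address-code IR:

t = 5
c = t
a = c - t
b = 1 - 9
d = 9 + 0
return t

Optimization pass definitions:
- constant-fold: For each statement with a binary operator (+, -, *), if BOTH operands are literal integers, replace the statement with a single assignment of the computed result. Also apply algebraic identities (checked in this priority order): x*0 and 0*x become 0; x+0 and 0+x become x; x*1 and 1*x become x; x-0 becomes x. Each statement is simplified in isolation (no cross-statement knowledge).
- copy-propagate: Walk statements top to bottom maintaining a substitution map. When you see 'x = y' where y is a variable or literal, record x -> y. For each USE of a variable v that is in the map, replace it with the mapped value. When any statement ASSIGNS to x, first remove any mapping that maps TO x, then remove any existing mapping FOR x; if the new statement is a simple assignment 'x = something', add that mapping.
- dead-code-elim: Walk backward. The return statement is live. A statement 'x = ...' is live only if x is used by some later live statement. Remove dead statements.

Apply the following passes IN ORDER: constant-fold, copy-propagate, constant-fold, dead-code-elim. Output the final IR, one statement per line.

Initial IR:
  t = 5
  c = t
  a = c - t
  b = 1 - 9
  d = 9 + 0
  return t
After constant-fold (6 stmts):
  t = 5
  c = t
  a = c - t
  b = -8
  d = 9
  return t
After copy-propagate (6 stmts):
  t = 5
  c = 5
  a = 5 - 5
  b = -8
  d = 9
  return 5
After constant-fold (6 stmts):
  t = 5
  c = 5
  a = 0
  b = -8
  d = 9
  return 5
After dead-code-elim (1 stmts):
  return 5

Answer: return 5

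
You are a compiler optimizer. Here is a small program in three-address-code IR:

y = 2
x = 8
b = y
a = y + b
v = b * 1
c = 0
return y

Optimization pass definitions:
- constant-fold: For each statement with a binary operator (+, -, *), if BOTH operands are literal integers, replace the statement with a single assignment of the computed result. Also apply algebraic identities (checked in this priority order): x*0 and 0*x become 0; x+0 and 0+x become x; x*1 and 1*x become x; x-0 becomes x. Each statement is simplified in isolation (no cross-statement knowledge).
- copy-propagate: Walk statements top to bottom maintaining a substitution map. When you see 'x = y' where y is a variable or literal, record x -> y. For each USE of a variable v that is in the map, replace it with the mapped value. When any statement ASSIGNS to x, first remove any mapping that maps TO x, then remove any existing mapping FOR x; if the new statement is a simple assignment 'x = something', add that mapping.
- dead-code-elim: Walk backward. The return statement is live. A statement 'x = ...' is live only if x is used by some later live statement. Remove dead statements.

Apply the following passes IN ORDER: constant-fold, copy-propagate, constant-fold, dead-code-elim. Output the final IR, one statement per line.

Initial IR:
  y = 2
  x = 8
  b = y
  a = y + b
  v = b * 1
  c = 0
  return y
After constant-fold (7 stmts):
  y = 2
  x = 8
  b = y
  a = y + b
  v = b
  c = 0
  return y
After copy-propagate (7 stmts):
  y = 2
  x = 8
  b = 2
  a = 2 + 2
  v = 2
  c = 0
  return 2
After constant-fold (7 stmts):
  y = 2
  x = 8
  b = 2
  a = 4
  v = 2
  c = 0
  return 2
After dead-code-elim (1 stmts):
  return 2

Answer: return 2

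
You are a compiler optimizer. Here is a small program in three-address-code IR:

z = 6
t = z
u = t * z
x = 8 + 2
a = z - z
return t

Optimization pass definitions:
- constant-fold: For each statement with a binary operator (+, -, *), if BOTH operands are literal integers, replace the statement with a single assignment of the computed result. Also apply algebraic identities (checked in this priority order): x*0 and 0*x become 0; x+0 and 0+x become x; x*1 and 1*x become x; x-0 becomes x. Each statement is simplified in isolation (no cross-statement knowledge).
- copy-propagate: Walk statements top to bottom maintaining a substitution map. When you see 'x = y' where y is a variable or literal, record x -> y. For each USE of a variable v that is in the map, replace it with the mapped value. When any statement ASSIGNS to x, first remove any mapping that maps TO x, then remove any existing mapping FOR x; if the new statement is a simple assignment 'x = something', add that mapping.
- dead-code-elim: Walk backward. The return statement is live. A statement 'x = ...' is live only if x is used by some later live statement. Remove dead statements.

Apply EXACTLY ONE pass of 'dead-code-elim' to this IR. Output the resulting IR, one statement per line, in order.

Applying dead-code-elim statement-by-statement:
  [6] return t  -> KEEP (return); live=['t']
  [5] a = z - z  -> DEAD (a not live)
  [4] x = 8 + 2  -> DEAD (x not live)
  [3] u = t * z  -> DEAD (u not live)
  [2] t = z  -> KEEP; live=['z']
  [1] z = 6  -> KEEP; live=[]
Result (3 stmts):
  z = 6
  t = z
  return t

Answer: z = 6
t = z
return t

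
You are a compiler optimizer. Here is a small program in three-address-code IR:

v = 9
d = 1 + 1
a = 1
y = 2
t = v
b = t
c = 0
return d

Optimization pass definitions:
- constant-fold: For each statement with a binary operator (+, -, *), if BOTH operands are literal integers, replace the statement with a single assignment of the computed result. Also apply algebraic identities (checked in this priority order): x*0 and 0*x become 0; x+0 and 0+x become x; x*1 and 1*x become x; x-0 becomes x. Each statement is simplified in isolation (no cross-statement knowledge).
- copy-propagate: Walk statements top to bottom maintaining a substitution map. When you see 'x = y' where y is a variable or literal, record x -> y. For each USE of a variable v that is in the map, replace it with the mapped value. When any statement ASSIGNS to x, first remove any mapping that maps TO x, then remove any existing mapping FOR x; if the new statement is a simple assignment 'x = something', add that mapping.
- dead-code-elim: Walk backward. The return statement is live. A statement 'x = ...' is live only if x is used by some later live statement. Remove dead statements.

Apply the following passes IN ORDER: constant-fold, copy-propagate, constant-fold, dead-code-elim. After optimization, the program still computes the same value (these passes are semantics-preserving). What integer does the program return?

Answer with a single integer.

Initial IR:
  v = 9
  d = 1 + 1
  a = 1
  y = 2
  t = v
  b = t
  c = 0
  return d
After constant-fold (8 stmts):
  v = 9
  d = 2
  a = 1
  y = 2
  t = v
  b = t
  c = 0
  return d
After copy-propagate (8 stmts):
  v = 9
  d = 2
  a = 1
  y = 2
  t = 9
  b = 9
  c = 0
  return 2
After constant-fold (8 stmts):
  v = 9
  d = 2
  a = 1
  y = 2
  t = 9
  b = 9
  c = 0
  return 2
After dead-code-elim (1 stmts):
  return 2
Evaluate:
  v = 9  =>  v = 9
  d = 1 + 1  =>  d = 2
  a = 1  =>  a = 1
  y = 2  =>  y = 2
  t = v  =>  t = 9
  b = t  =>  b = 9
  c = 0  =>  c = 0
  return d = 2

Answer: 2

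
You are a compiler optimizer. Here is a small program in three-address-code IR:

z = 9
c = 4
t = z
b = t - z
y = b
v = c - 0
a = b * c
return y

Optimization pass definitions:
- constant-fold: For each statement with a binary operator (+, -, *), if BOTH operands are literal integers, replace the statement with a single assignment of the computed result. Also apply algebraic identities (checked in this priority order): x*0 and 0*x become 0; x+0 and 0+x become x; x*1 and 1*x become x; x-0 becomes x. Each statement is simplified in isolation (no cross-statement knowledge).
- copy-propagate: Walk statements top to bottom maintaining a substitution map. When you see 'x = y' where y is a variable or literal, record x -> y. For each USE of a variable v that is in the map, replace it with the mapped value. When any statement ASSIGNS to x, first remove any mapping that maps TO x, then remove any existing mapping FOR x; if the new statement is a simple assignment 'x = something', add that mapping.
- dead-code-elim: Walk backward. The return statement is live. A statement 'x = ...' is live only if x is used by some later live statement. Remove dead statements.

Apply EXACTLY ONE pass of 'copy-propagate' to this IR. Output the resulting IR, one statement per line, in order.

Answer: z = 9
c = 4
t = 9
b = 9 - 9
y = b
v = 4 - 0
a = b * 4
return b

Derivation:
Applying copy-propagate statement-by-statement:
  [1] z = 9  (unchanged)
  [2] c = 4  (unchanged)
  [3] t = z  -> t = 9
  [4] b = t - z  -> b = 9 - 9
  [5] y = b  (unchanged)
  [6] v = c - 0  -> v = 4 - 0
  [7] a = b * c  -> a = b * 4
  [8] return y  -> return b
Result (8 stmts):
  z = 9
  c = 4
  t = 9
  b = 9 - 9
  y = b
  v = 4 - 0
  a = b * 4
  return b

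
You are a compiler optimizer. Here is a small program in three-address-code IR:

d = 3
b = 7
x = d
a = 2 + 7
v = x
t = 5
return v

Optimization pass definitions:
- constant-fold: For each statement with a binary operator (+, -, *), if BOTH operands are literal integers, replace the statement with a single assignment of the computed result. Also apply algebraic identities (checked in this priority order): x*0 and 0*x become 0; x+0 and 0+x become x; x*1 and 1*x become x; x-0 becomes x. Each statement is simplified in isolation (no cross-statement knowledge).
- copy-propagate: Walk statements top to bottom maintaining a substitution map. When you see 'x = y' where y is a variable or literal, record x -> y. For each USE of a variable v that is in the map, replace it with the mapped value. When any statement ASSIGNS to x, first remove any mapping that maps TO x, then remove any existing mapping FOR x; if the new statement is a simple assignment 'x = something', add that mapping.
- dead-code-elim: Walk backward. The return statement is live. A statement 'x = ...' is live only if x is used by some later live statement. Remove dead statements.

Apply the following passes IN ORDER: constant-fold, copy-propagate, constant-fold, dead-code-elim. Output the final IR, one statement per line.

Answer: return 3

Derivation:
Initial IR:
  d = 3
  b = 7
  x = d
  a = 2 + 7
  v = x
  t = 5
  return v
After constant-fold (7 stmts):
  d = 3
  b = 7
  x = d
  a = 9
  v = x
  t = 5
  return v
After copy-propagate (7 stmts):
  d = 3
  b = 7
  x = 3
  a = 9
  v = 3
  t = 5
  return 3
After constant-fold (7 stmts):
  d = 3
  b = 7
  x = 3
  a = 9
  v = 3
  t = 5
  return 3
After dead-code-elim (1 stmts):
  return 3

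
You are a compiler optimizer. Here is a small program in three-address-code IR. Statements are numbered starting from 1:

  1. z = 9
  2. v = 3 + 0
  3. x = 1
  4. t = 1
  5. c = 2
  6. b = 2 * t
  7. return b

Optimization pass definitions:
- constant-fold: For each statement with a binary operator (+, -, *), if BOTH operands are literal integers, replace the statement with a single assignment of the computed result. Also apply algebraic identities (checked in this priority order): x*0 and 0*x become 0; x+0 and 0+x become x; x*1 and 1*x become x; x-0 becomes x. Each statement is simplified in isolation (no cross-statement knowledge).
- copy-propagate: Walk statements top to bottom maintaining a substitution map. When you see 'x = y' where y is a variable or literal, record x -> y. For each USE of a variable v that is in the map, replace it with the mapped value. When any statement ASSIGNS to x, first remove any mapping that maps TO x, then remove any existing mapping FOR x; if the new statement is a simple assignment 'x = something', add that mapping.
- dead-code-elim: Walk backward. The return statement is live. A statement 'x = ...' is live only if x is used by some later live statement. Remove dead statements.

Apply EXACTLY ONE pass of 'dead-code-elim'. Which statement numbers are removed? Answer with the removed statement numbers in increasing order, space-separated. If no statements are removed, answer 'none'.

Answer: 1 2 3 5

Derivation:
Backward liveness scan:
Stmt 1 'z = 9': DEAD (z not in live set [])
Stmt 2 'v = 3 + 0': DEAD (v not in live set [])
Stmt 3 'x = 1': DEAD (x not in live set [])
Stmt 4 't = 1': KEEP (t is live); live-in = []
Stmt 5 'c = 2': DEAD (c not in live set ['t'])
Stmt 6 'b = 2 * t': KEEP (b is live); live-in = ['t']
Stmt 7 'return b': KEEP (return); live-in = ['b']
Removed statement numbers: [1, 2, 3, 5]
Surviving IR:
  t = 1
  b = 2 * t
  return b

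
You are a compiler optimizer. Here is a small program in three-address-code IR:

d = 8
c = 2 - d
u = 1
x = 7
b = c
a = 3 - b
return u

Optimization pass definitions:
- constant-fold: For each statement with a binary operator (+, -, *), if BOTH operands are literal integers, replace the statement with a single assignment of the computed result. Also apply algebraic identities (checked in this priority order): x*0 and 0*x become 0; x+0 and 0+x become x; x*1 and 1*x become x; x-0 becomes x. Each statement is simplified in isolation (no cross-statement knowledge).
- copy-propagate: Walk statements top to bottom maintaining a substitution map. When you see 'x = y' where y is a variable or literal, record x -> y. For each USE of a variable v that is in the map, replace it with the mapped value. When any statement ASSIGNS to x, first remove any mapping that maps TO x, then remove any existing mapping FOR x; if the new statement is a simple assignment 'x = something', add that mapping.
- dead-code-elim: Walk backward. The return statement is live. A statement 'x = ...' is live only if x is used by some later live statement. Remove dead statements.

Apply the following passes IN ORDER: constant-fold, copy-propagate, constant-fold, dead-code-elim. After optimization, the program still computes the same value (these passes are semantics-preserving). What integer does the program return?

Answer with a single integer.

Initial IR:
  d = 8
  c = 2 - d
  u = 1
  x = 7
  b = c
  a = 3 - b
  return u
After constant-fold (7 stmts):
  d = 8
  c = 2 - d
  u = 1
  x = 7
  b = c
  a = 3 - b
  return u
After copy-propagate (7 stmts):
  d = 8
  c = 2 - 8
  u = 1
  x = 7
  b = c
  a = 3 - c
  return 1
After constant-fold (7 stmts):
  d = 8
  c = -6
  u = 1
  x = 7
  b = c
  a = 3 - c
  return 1
After dead-code-elim (1 stmts):
  return 1
Evaluate:
  d = 8  =>  d = 8
  c = 2 - d  =>  c = -6
  u = 1  =>  u = 1
  x = 7  =>  x = 7
  b = c  =>  b = -6
  a = 3 - b  =>  a = 9
  return u = 1

Answer: 1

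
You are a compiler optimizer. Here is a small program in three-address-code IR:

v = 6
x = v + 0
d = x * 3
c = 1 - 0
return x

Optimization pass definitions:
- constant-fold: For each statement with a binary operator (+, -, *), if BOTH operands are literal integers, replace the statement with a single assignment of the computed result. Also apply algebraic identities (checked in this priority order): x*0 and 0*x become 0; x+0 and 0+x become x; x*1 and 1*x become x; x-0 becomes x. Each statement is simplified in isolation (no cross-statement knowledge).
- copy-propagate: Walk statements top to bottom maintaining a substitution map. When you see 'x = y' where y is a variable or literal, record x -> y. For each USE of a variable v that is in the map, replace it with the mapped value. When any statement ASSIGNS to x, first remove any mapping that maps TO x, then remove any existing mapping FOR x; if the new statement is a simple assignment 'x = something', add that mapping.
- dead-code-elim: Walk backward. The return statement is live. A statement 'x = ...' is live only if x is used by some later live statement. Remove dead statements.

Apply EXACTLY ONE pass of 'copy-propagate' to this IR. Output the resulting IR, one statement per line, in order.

Applying copy-propagate statement-by-statement:
  [1] v = 6  (unchanged)
  [2] x = v + 0  -> x = 6 + 0
  [3] d = x * 3  (unchanged)
  [4] c = 1 - 0  (unchanged)
  [5] return x  (unchanged)
Result (5 stmts):
  v = 6
  x = 6 + 0
  d = x * 3
  c = 1 - 0
  return x

Answer: v = 6
x = 6 + 0
d = x * 3
c = 1 - 0
return x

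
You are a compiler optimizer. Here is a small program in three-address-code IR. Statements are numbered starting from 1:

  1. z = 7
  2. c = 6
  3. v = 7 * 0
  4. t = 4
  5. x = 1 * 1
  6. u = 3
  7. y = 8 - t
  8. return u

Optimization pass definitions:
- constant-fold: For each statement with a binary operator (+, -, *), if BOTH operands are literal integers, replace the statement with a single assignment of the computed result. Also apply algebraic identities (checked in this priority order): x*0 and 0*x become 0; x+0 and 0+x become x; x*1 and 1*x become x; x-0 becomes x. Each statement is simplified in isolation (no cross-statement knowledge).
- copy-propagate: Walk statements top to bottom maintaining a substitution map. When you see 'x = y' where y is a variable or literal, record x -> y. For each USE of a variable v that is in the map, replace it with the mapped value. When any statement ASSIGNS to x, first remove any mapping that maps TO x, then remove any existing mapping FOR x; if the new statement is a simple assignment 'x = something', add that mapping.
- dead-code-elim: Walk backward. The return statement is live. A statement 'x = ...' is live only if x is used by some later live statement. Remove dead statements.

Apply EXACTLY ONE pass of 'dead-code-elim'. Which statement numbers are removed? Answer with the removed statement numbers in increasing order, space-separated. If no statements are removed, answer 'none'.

Backward liveness scan:
Stmt 1 'z = 7': DEAD (z not in live set [])
Stmt 2 'c = 6': DEAD (c not in live set [])
Stmt 3 'v = 7 * 0': DEAD (v not in live set [])
Stmt 4 't = 4': DEAD (t not in live set [])
Stmt 5 'x = 1 * 1': DEAD (x not in live set [])
Stmt 6 'u = 3': KEEP (u is live); live-in = []
Stmt 7 'y = 8 - t': DEAD (y not in live set ['u'])
Stmt 8 'return u': KEEP (return); live-in = ['u']
Removed statement numbers: [1, 2, 3, 4, 5, 7]
Surviving IR:
  u = 3
  return u

Answer: 1 2 3 4 5 7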